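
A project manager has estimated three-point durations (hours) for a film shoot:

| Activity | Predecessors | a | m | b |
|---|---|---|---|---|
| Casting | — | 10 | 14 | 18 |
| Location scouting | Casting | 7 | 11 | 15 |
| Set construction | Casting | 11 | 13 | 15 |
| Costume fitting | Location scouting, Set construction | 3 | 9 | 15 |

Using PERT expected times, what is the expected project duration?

te_Casting = (10 + 4·14 + 18)/6 = 84/6 = 14
te_Location scouting = (7 + 4·11 + 15)/6 = 66/6 = 11
te_Set construction = (11 + 4·13 + 15)/6 = 78/6 = 13
te_Costume fitting = (3 + 4·9 + 15)/6 = 54/6 = 9

Forward pass:
ES_Casting = 0; EF_Casting = 14
ES_Location scouting = 14; EF_Location scouting = 14+11 = 25
ES_Set construction = 14; EF_Set construction = 14+13 = 27
ES_Costume fitting = max(EF_Location scouting=25, EF_Set construction=27) = 27; EF_Costume fitting = 27+9 = 36
Expected project duration μ = 36 hours. Critical path: Casting → Set construction → Costume fitting.

36 hours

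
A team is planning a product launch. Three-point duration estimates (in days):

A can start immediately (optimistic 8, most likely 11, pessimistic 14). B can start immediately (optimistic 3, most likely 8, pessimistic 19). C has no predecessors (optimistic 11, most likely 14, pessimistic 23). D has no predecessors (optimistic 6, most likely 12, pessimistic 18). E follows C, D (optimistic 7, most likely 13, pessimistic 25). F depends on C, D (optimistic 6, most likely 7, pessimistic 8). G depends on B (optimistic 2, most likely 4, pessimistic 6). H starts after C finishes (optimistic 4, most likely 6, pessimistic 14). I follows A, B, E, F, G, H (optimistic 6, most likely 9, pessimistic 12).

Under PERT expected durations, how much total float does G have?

te_A = (8 + 4·11 + 14)/6 = 66/6 = 11
te_B = (3 + 4·8 + 19)/6 = 54/6 = 9
te_C = (11 + 4·14 + 23)/6 = 90/6 = 15
te_D = (6 + 4·12 + 18)/6 = 72/6 = 12
te_E = (7 + 4·13 + 25)/6 = 84/6 = 14
te_F = (6 + 4·7 + 8)/6 = 42/6 = 7
te_G = (2 + 4·4 + 6)/6 = 24/6 = 4
te_H = (4 + 4·6 + 14)/6 = 42/6 = 7
te_I = (6 + 4·9 + 12)/6 = 54/6 = 9

Forward pass:
ES_A = 0; EF_A = 11
ES_B = 0; EF_B = 9
ES_C = 0; EF_C = 15
ES_D = 0; EF_D = 12
ES_E = max(EF_C=15, EF_D=12) = 15; EF_E = 15+14 = 29
ES_F = max(EF_C=15, EF_D=12) = 15; EF_F = 15+7 = 22
ES_G = 9; EF_G = 9+4 = 13
ES_H = 15; EF_H = 15+7 = 22
ES_I = max(EF_A=11, EF_B=9, EF_E=29, EF_F=22, EF_G=13, EF_H=22) = 29; EF_I = 29+9 = 38
Expected project duration μ = 38 days. Critical path: C → E → I.

Backward pass:
LF_I = 38; LS_I = 38−9 = 29
LF_H = LS_I = 29; LS_H = 29−7 = 22
LF_G = LS_I = 29; LS_G = 29−4 = 25
LF_F = LS_I = 29; LS_F = 29−7 = 22
LF_E = LS_I = 29; LS_E = 29−14 = 15
LF_D = min(LS_E=15, LS_F=22) = 15; LS_D = 15−12 = 3
LF_C = min(LS_E=15, LS_F=22, LS_H=22) = 15; LS_C = 15−15 = 0
LF_B = min(LS_G=25, LS_I=29) = 25; LS_B = 25−9 = 16
LF_A = LS_I = 29; LS_A = 29−11 = 18
Slack_G = LS_G − ES_G = 25 − 9 = 16

16 days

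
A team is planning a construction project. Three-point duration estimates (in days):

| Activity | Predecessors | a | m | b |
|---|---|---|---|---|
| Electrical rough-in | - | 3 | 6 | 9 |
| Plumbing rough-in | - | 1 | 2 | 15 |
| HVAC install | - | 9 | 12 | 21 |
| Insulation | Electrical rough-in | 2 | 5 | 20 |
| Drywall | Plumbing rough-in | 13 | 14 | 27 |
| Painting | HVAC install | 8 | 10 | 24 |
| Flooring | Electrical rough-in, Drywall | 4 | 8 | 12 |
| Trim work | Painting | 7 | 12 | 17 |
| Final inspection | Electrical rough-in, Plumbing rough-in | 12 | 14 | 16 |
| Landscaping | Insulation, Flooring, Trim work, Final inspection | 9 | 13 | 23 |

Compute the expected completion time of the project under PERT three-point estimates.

te_Electrical rough-in = (3 + 4·6 + 9)/6 = 36/6 = 6
te_Plumbing rough-in = (1 + 4·2 + 15)/6 = 24/6 = 4
te_HVAC install = (9 + 4·12 + 21)/6 = 78/6 = 13
te_Insulation = (2 + 4·5 + 20)/6 = 42/6 = 7
te_Drywall = (13 + 4·14 + 27)/6 = 96/6 = 16
te_Painting = (8 + 4·10 + 24)/6 = 72/6 = 12
te_Flooring = (4 + 4·8 + 12)/6 = 48/6 = 8
te_Trim work = (7 + 4·12 + 17)/6 = 72/6 = 12
te_Final inspection = (12 + 4·14 + 16)/6 = 84/6 = 14
te_Landscaping = (9 + 4·13 + 23)/6 = 84/6 = 14

Forward pass:
ES_Electrical rough-in = 0; EF_Electrical rough-in = 6
ES_Plumbing rough-in = 0; EF_Plumbing rough-in = 4
ES_HVAC install = 0; EF_HVAC install = 13
ES_Insulation = 6; EF_Insulation = 6+7 = 13
ES_Drywall = 4; EF_Drywall = 4+16 = 20
ES_Painting = 13; EF_Painting = 13+12 = 25
ES_Flooring = max(EF_Electrical rough-in=6, EF_Drywall=20) = 20; EF_Flooring = 20+8 = 28
ES_Trim work = 25; EF_Trim work = 25+12 = 37
ES_Final inspection = max(EF_Electrical rough-in=6, EF_Plumbing rough-in=4) = 6; EF_Final inspection = 6+14 = 20
ES_Landscaping = max(EF_Insulation=13, EF_Flooring=28, EF_Trim work=37, EF_Final inspection=20) = 37; EF_Landscaping = 37+14 = 51
Expected project duration μ = 51 days. Critical path: HVAC install → Painting → Trim work → Landscaping.

51 days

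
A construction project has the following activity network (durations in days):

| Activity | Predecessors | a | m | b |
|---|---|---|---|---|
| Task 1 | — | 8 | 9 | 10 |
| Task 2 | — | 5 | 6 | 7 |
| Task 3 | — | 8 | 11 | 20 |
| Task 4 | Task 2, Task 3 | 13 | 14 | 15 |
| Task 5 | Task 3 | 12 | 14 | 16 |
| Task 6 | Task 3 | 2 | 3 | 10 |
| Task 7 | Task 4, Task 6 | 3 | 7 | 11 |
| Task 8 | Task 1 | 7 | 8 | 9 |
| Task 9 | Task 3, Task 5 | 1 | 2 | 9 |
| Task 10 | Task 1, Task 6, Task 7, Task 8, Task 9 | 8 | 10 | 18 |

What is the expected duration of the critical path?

te_Task 1 = (8 + 4·9 + 10)/6 = 54/6 = 9
te_Task 2 = (5 + 4·6 + 7)/6 = 36/6 = 6
te_Task 3 = (8 + 4·11 + 20)/6 = 72/6 = 12
te_Task 4 = (13 + 4·14 + 15)/6 = 84/6 = 14
te_Task 5 = (12 + 4·14 + 16)/6 = 84/6 = 14
te_Task 6 = (2 + 4·3 + 10)/6 = 24/6 = 4
te_Task 7 = (3 + 4·7 + 11)/6 = 42/6 = 7
te_Task 8 = (7 + 4·8 + 9)/6 = 48/6 = 8
te_Task 9 = (1 + 4·2 + 9)/6 = 18/6 = 3
te_Task 10 = (8 + 4·10 + 18)/6 = 66/6 = 11

Forward pass:
ES_Task 1 = 0; EF_Task 1 = 9
ES_Task 2 = 0; EF_Task 2 = 6
ES_Task 3 = 0; EF_Task 3 = 12
ES_Task 4 = max(EF_Task 2=6, EF_Task 3=12) = 12; EF_Task 4 = 12+14 = 26
ES_Task 5 = 12; EF_Task 5 = 12+14 = 26
ES_Task 6 = 12; EF_Task 6 = 12+4 = 16
ES_Task 7 = max(EF_Task 4=26, EF_Task 6=16) = 26; EF_Task 7 = 26+7 = 33
ES_Task 8 = 9; EF_Task 8 = 9+8 = 17
ES_Task 9 = max(EF_Task 3=12, EF_Task 5=26) = 26; EF_Task 9 = 26+3 = 29
ES_Task 10 = max(EF_Task 1=9, EF_Task 6=16, EF_Task 7=33, EF_Task 8=17, EF_Task 9=29) = 33; EF_Task 10 = 33+11 = 44
Expected project duration μ = 44 days. Critical path: Task 3 → Task 4 → Task 7 → Task 10.

44 days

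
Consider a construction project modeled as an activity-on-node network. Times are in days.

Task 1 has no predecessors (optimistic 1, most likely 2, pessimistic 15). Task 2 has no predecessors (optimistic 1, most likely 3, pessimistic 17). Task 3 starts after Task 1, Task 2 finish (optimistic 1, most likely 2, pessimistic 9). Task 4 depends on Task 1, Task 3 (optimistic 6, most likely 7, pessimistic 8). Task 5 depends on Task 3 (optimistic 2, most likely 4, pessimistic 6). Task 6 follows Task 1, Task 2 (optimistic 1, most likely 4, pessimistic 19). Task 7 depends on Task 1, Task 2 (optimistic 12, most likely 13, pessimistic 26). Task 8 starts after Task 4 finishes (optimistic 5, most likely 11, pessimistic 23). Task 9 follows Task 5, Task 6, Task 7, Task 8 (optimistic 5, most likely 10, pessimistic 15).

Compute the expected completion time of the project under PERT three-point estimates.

37 days

te_Task 1 = (1 + 4·2 + 15)/6 = 24/6 = 4
te_Task 2 = (1 + 4·3 + 17)/6 = 30/6 = 5
te_Task 3 = (1 + 4·2 + 9)/6 = 18/6 = 3
te_Task 4 = (6 + 4·7 + 8)/6 = 42/6 = 7
te_Task 5 = (2 + 4·4 + 6)/6 = 24/6 = 4
te_Task 6 = (1 + 4·4 + 19)/6 = 36/6 = 6
te_Task 7 = (12 + 4·13 + 26)/6 = 90/6 = 15
te_Task 8 = (5 + 4·11 + 23)/6 = 72/6 = 12
te_Task 9 = (5 + 4·10 + 15)/6 = 60/6 = 10

Forward pass:
ES_Task 1 = 0; EF_Task 1 = 4
ES_Task 2 = 0; EF_Task 2 = 5
ES_Task 3 = max(EF_Task 1=4, EF_Task 2=5) = 5; EF_Task 3 = 5+3 = 8
ES_Task 4 = max(EF_Task 1=4, EF_Task 3=8) = 8; EF_Task 4 = 8+7 = 15
ES_Task 5 = 8; EF_Task 5 = 8+4 = 12
ES_Task 6 = max(EF_Task 1=4, EF_Task 2=5) = 5; EF_Task 6 = 5+6 = 11
ES_Task 7 = max(EF_Task 1=4, EF_Task 2=5) = 5; EF_Task 7 = 5+15 = 20
ES_Task 8 = 15; EF_Task 8 = 15+12 = 27
ES_Task 9 = max(EF_Task 5=12, EF_Task 6=11, EF_Task 7=20, EF_Task 8=27) = 27; EF_Task 9 = 27+10 = 37
Expected project duration μ = 37 days. Critical path: Task 2 → Task 3 → Task 4 → Task 8 → Task 9.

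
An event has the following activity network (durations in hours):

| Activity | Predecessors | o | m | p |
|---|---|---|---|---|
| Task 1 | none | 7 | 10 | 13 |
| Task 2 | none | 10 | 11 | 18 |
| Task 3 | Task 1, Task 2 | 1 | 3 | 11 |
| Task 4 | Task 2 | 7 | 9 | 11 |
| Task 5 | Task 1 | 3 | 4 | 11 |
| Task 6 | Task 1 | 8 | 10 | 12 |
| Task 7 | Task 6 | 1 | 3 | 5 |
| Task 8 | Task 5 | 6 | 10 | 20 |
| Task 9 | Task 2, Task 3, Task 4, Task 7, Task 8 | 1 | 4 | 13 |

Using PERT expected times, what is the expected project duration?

31 hours

te_Task 1 = (7 + 4·10 + 13)/6 = 60/6 = 10
te_Task 2 = (10 + 4·11 + 18)/6 = 72/6 = 12
te_Task 3 = (1 + 4·3 + 11)/6 = 24/6 = 4
te_Task 4 = (7 + 4·9 + 11)/6 = 54/6 = 9
te_Task 5 = (3 + 4·4 + 11)/6 = 30/6 = 5
te_Task 6 = (8 + 4·10 + 12)/6 = 60/6 = 10
te_Task 7 = (1 + 4·3 + 5)/6 = 18/6 = 3
te_Task 8 = (6 + 4·10 + 20)/6 = 66/6 = 11
te_Task 9 = (1 + 4·4 + 13)/6 = 30/6 = 5

Forward pass:
ES_Task 1 = 0; EF_Task 1 = 10
ES_Task 2 = 0; EF_Task 2 = 12
ES_Task 3 = max(EF_Task 1=10, EF_Task 2=12) = 12; EF_Task 3 = 12+4 = 16
ES_Task 4 = 12; EF_Task 4 = 12+9 = 21
ES_Task 5 = 10; EF_Task 5 = 10+5 = 15
ES_Task 6 = 10; EF_Task 6 = 10+10 = 20
ES_Task 7 = 20; EF_Task 7 = 20+3 = 23
ES_Task 8 = 15; EF_Task 8 = 15+11 = 26
ES_Task 9 = max(EF_Task 2=12, EF_Task 3=16, EF_Task 4=21, EF_Task 7=23, EF_Task 8=26) = 26; EF_Task 9 = 26+5 = 31
Expected project duration μ = 31 hours. Critical path: Task 1 → Task 5 → Task 8 → Task 9.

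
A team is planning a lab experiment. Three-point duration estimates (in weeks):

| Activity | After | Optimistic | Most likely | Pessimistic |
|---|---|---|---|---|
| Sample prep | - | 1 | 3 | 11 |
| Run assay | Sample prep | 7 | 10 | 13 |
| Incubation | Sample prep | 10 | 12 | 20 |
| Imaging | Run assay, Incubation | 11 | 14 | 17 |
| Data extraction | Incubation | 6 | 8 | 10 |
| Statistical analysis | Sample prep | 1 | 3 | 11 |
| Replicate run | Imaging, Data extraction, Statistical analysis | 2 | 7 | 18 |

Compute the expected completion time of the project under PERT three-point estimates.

39 weeks

te_Sample prep = (1 + 4·3 + 11)/6 = 24/6 = 4
te_Run assay = (7 + 4·10 + 13)/6 = 60/6 = 10
te_Incubation = (10 + 4·12 + 20)/6 = 78/6 = 13
te_Imaging = (11 + 4·14 + 17)/6 = 84/6 = 14
te_Data extraction = (6 + 4·8 + 10)/6 = 48/6 = 8
te_Statistical analysis = (1 + 4·3 + 11)/6 = 24/6 = 4
te_Replicate run = (2 + 4·7 + 18)/6 = 48/6 = 8

Forward pass:
ES_Sample prep = 0; EF_Sample prep = 4
ES_Run assay = 4; EF_Run assay = 4+10 = 14
ES_Incubation = 4; EF_Incubation = 4+13 = 17
ES_Imaging = max(EF_Run assay=14, EF_Incubation=17) = 17; EF_Imaging = 17+14 = 31
ES_Data extraction = 17; EF_Data extraction = 17+8 = 25
ES_Statistical analysis = 4; EF_Statistical analysis = 4+4 = 8
ES_Replicate run = max(EF_Imaging=31, EF_Data extraction=25, EF_Statistical analysis=8) = 31; EF_Replicate run = 31+8 = 39
Expected project duration μ = 39 weeks. Critical path: Sample prep → Incubation → Imaging → Replicate run.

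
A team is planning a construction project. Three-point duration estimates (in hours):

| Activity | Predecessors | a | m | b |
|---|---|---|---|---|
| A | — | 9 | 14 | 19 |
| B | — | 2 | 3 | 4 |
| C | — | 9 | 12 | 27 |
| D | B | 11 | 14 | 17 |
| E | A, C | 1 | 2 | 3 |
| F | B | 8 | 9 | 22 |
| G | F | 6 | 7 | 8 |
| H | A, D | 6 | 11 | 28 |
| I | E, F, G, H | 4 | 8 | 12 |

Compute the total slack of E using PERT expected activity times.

te_A = (9 + 4·14 + 19)/6 = 84/6 = 14
te_B = (2 + 4·3 + 4)/6 = 18/6 = 3
te_C = (9 + 4·12 + 27)/6 = 84/6 = 14
te_D = (11 + 4·14 + 17)/6 = 84/6 = 14
te_E = (1 + 4·2 + 3)/6 = 12/6 = 2
te_F = (8 + 4·9 + 22)/6 = 66/6 = 11
te_G = (6 + 4·7 + 8)/6 = 42/6 = 7
te_H = (6 + 4·11 + 28)/6 = 78/6 = 13
te_I = (4 + 4·8 + 12)/6 = 48/6 = 8

Forward pass:
ES_A = 0; EF_A = 14
ES_B = 0; EF_B = 3
ES_C = 0; EF_C = 14
ES_D = 3; EF_D = 3+14 = 17
ES_E = max(EF_A=14, EF_C=14) = 14; EF_E = 14+2 = 16
ES_F = 3; EF_F = 3+11 = 14
ES_G = 14; EF_G = 14+7 = 21
ES_H = max(EF_A=14, EF_D=17) = 17; EF_H = 17+13 = 30
ES_I = max(EF_E=16, EF_F=14, EF_G=21, EF_H=30) = 30; EF_I = 30+8 = 38
Expected project duration μ = 38 hours. Critical path: B → D → H → I.

Backward pass:
LF_I = 38; LS_I = 38−8 = 30
LF_H = LS_I = 30; LS_H = 30−13 = 17
LF_G = LS_I = 30; LS_G = 30−7 = 23
LF_F = min(LS_G=23, LS_I=30) = 23; LS_F = 23−11 = 12
LF_E = LS_I = 30; LS_E = 30−2 = 28
LF_D = LS_H = 17; LS_D = 17−14 = 3
LF_C = LS_E = 28; LS_C = 28−14 = 14
LF_B = min(LS_D=3, LS_F=12) = 3; LS_B = 3−3 = 0
LF_A = min(LS_E=28, LS_H=17) = 17; LS_A = 17−14 = 3
Slack_E = LS_E − ES_E = 28 − 14 = 14

14 hours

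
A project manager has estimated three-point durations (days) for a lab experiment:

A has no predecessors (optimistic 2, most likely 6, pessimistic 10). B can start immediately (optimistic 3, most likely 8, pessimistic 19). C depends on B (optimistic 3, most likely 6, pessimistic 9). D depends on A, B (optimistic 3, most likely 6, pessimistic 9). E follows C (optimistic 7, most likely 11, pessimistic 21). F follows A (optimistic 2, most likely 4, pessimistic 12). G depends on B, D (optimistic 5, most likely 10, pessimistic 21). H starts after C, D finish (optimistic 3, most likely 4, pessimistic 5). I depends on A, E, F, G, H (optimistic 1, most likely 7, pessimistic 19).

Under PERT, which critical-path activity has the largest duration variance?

I

te_A = (2 + 4·6 + 10)/6 = 36/6 = 6; σ²_A = ((10−2)/6)² = 1.778
te_B = (3 + 4·8 + 19)/6 = 54/6 = 9; σ²_B = ((19−3)/6)² = 7.111
te_C = (3 + 4·6 + 9)/6 = 36/6 = 6; σ²_C = ((9−3)/6)² = 1.000
te_D = (3 + 4·6 + 9)/6 = 36/6 = 6; σ²_D = ((9−3)/6)² = 1.000
te_E = (7 + 4·11 + 21)/6 = 72/6 = 12; σ²_E = ((21−7)/6)² = 5.444
te_F = (2 + 4·4 + 12)/6 = 30/6 = 5; σ²_F = ((12−2)/6)² = 2.778
te_G = (5 + 4·10 + 21)/6 = 66/6 = 11; σ²_G = ((21−5)/6)² = 7.111
te_H = (3 + 4·4 + 5)/6 = 24/6 = 4; σ²_H = ((5−3)/6)² = 0.111
te_I = (1 + 4·7 + 19)/6 = 48/6 = 8; σ²_I = ((19−1)/6)² = 9.000

Forward pass:
ES_A = 0; EF_A = 6
ES_B = 0; EF_B = 9
ES_C = 9; EF_C = 9+6 = 15
ES_D = max(EF_A=6, EF_B=9) = 9; EF_D = 9+6 = 15
ES_E = 15; EF_E = 15+12 = 27
ES_F = 6; EF_F = 6+5 = 11
ES_G = max(EF_B=9, EF_D=15) = 15; EF_G = 15+11 = 26
ES_H = max(EF_C=15, EF_D=15) = 15; EF_H = 15+4 = 19
ES_I = max(EF_A=6, EF_E=27, EF_F=11, EF_G=26, EF_H=19) = 27; EF_I = 27+8 = 35
Expected project duration μ = 35 days. Critical path: B → C → E → I.

Variances on critical path: σ²_B=7.111, σ²_C=1.000, σ²_E=5.444, σ²_I=9.000.
Largest is σ²_I = 9.000.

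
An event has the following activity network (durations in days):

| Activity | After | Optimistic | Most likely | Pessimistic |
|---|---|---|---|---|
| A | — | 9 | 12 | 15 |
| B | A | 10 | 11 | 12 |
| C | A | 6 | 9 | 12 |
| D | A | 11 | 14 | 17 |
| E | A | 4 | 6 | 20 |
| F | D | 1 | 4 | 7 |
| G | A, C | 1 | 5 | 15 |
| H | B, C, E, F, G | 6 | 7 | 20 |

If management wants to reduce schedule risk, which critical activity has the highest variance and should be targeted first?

H

te_A = (9 + 4·12 + 15)/6 = 72/6 = 12; σ²_A = ((15−9)/6)² = 1.000
te_B = (10 + 4·11 + 12)/6 = 66/6 = 11; σ²_B = ((12−10)/6)² = 0.111
te_C = (6 + 4·9 + 12)/6 = 54/6 = 9; σ²_C = ((12−6)/6)² = 1.000
te_D = (11 + 4·14 + 17)/6 = 84/6 = 14; σ²_D = ((17−11)/6)² = 1.000
te_E = (4 + 4·6 + 20)/6 = 48/6 = 8; σ²_E = ((20−4)/6)² = 7.111
te_F = (1 + 4·4 + 7)/6 = 24/6 = 4; σ²_F = ((7−1)/6)² = 1.000
te_G = (1 + 4·5 + 15)/6 = 36/6 = 6; σ²_G = ((15−1)/6)² = 5.444
te_H = (6 + 4·7 + 20)/6 = 54/6 = 9; σ²_H = ((20−6)/6)² = 5.444

Forward pass:
ES_A = 0; EF_A = 12
ES_B = 12; EF_B = 12+11 = 23
ES_C = 12; EF_C = 12+9 = 21
ES_D = 12; EF_D = 12+14 = 26
ES_E = 12; EF_E = 12+8 = 20
ES_F = 26; EF_F = 26+4 = 30
ES_G = max(EF_A=12, EF_C=21) = 21; EF_G = 21+6 = 27
ES_H = max(EF_B=23, EF_C=21, EF_E=20, EF_F=30, EF_G=27) = 30; EF_H = 30+9 = 39
Expected project duration μ = 39 days. Critical path: A → D → F → H.

Variances on critical path: σ²_A=1.000, σ²_D=1.000, σ²_F=1.000, σ²_H=5.444.
Largest is σ²_H = 5.444.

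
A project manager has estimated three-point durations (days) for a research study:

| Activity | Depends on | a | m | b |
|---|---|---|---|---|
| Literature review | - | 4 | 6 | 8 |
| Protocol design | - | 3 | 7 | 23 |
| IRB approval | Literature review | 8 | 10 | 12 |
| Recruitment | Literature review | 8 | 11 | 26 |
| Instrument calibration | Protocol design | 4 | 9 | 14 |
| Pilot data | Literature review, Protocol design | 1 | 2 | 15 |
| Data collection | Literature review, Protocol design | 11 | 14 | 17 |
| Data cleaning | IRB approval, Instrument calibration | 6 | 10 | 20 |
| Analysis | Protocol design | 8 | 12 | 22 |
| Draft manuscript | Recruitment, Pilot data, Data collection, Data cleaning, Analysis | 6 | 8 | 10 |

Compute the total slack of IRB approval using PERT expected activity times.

te_Literature review = (4 + 4·6 + 8)/6 = 36/6 = 6
te_Protocol design = (3 + 4·7 + 23)/6 = 54/6 = 9
te_IRB approval = (8 + 4·10 + 12)/6 = 60/6 = 10
te_Recruitment = (8 + 4·11 + 26)/6 = 78/6 = 13
te_Instrument calibration = (4 + 4·9 + 14)/6 = 54/6 = 9
te_Pilot data = (1 + 4·2 + 15)/6 = 24/6 = 4
te_Data collection = (11 + 4·14 + 17)/6 = 84/6 = 14
te_Data cleaning = (6 + 4·10 + 20)/6 = 66/6 = 11
te_Analysis = (8 + 4·12 + 22)/6 = 78/6 = 13
te_Draft manuscript = (6 + 4·8 + 10)/6 = 48/6 = 8

Forward pass:
ES_Literature review = 0; EF_Literature review = 6
ES_Protocol design = 0; EF_Protocol design = 9
ES_IRB approval = 6; EF_IRB approval = 6+10 = 16
ES_Recruitment = 6; EF_Recruitment = 6+13 = 19
ES_Instrument calibration = 9; EF_Instrument calibration = 9+9 = 18
ES_Pilot data = max(EF_Literature review=6, EF_Protocol design=9) = 9; EF_Pilot data = 9+4 = 13
ES_Data collection = max(EF_Literature review=6, EF_Protocol design=9) = 9; EF_Data collection = 9+14 = 23
ES_Data cleaning = max(EF_IRB approval=16, EF_Instrument calibration=18) = 18; EF_Data cleaning = 18+11 = 29
ES_Analysis = 9; EF_Analysis = 9+13 = 22
ES_Draft manuscript = max(EF_Recruitment=19, EF_Pilot data=13, EF_Data collection=23, EF_Data cleaning=29, EF_Analysis=22) = 29; EF_Draft manuscript = 29+8 = 37
Expected project duration μ = 37 days. Critical path: Protocol design → Instrument calibration → Data cleaning → Draft manuscript.

Backward pass:
LF_Draft manuscript = 37; LS_Draft manuscript = 37−8 = 29
LF_Analysis = LS_Draft manuscript = 29; LS_Analysis = 29−13 = 16
LF_Data cleaning = LS_Draft manuscript = 29; LS_Data cleaning = 29−11 = 18
LF_Data collection = LS_Draft manuscript = 29; LS_Data collection = 29−14 = 15
LF_Pilot data = LS_Draft manuscript = 29; LS_Pilot data = 29−4 = 25
LF_Instrument calibration = LS_Data cleaning = 18; LS_Instrument calibration = 18−9 = 9
LF_Recruitment = LS_Draft manuscript = 29; LS_Recruitment = 29−13 = 16
LF_IRB approval = LS_Data cleaning = 18; LS_IRB approval = 18−10 = 8
LF_Protocol design = min(LS_Instrument calibration=9, LS_Pilot data=25, LS_Data collection=15, LS_Analysis=16) = 9; LS_Protocol design = 9−9 = 0
LF_Literature review = min(LS_IRB approval=8, LS_Recruitment=16, LS_Pilot data=25, LS_Data collection=15) = 8; LS_Literature review = 8−6 = 2
Slack_IRB approval = LS_IRB approval − ES_IRB approval = 8 − 6 = 2

2 days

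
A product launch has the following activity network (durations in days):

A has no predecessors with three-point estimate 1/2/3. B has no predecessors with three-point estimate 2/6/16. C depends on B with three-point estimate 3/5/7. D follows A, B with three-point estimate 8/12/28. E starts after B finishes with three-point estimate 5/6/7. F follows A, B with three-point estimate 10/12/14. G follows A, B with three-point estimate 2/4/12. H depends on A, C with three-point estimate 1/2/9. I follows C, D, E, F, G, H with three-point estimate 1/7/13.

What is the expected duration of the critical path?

28 days

te_A = (1 + 4·2 + 3)/6 = 12/6 = 2
te_B = (2 + 4·6 + 16)/6 = 42/6 = 7
te_C = (3 + 4·5 + 7)/6 = 30/6 = 5
te_D = (8 + 4·12 + 28)/6 = 84/6 = 14
te_E = (5 + 4·6 + 7)/6 = 36/6 = 6
te_F = (10 + 4·12 + 14)/6 = 72/6 = 12
te_G = (2 + 4·4 + 12)/6 = 30/6 = 5
te_H = (1 + 4·2 + 9)/6 = 18/6 = 3
te_I = (1 + 4·7 + 13)/6 = 42/6 = 7

Forward pass:
ES_A = 0; EF_A = 2
ES_B = 0; EF_B = 7
ES_C = 7; EF_C = 7+5 = 12
ES_D = max(EF_A=2, EF_B=7) = 7; EF_D = 7+14 = 21
ES_E = 7; EF_E = 7+6 = 13
ES_F = max(EF_A=2, EF_B=7) = 7; EF_F = 7+12 = 19
ES_G = max(EF_A=2, EF_B=7) = 7; EF_G = 7+5 = 12
ES_H = max(EF_A=2, EF_C=12) = 12; EF_H = 12+3 = 15
ES_I = max(EF_C=12, EF_D=21, EF_E=13, EF_F=19, EF_G=12, EF_H=15) = 21; EF_I = 21+7 = 28
Expected project duration μ = 28 days. Critical path: B → D → I.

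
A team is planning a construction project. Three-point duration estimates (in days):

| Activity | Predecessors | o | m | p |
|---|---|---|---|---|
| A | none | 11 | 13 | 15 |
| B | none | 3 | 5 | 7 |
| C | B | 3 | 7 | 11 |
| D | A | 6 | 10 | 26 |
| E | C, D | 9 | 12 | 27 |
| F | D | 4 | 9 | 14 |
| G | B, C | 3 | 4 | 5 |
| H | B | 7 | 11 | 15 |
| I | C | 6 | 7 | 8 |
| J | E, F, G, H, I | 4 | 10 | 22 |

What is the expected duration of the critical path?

te_A = (11 + 4·13 + 15)/6 = 78/6 = 13
te_B = (3 + 4·5 + 7)/6 = 30/6 = 5
te_C = (3 + 4·7 + 11)/6 = 42/6 = 7
te_D = (6 + 4·10 + 26)/6 = 72/6 = 12
te_E = (9 + 4·12 + 27)/6 = 84/6 = 14
te_F = (4 + 4·9 + 14)/6 = 54/6 = 9
te_G = (3 + 4·4 + 5)/6 = 24/6 = 4
te_H = (7 + 4·11 + 15)/6 = 66/6 = 11
te_I = (6 + 4·7 + 8)/6 = 42/6 = 7
te_J = (4 + 4·10 + 22)/6 = 66/6 = 11

Forward pass:
ES_A = 0; EF_A = 13
ES_B = 0; EF_B = 5
ES_C = 5; EF_C = 5+7 = 12
ES_D = 13; EF_D = 13+12 = 25
ES_E = max(EF_C=12, EF_D=25) = 25; EF_E = 25+14 = 39
ES_F = 25; EF_F = 25+9 = 34
ES_G = max(EF_B=5, EF_C=12) = 12; EF_G = 12+4 = 16
ES_H = 5; EF_H = 5+11 = 16
ES_I = 12; EF_I = 12+7 = 19
ES_J = max(EF_E=39, EF_F=34, EF_G=16, EF_H=16, EF_I=19) = 39; EF_J = 39+11 = 50
Expected project duration μ = 50 days. Critical path: A → D → E → J.

50 days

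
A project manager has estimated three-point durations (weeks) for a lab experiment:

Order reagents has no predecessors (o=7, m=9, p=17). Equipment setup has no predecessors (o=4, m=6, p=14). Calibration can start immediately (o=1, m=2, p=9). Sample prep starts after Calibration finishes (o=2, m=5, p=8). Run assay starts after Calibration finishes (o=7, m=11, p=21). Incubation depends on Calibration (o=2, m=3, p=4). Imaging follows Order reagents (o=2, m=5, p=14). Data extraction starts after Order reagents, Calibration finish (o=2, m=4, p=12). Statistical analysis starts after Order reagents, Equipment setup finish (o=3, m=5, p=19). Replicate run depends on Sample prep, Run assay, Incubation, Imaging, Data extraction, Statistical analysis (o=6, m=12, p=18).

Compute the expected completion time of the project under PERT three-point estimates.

29 weeks

te_Order reagents = (7 + 4·9 + 17)/6 = 60/6 = 10
te_Equipment setup = (4 + 4·6 + 14)/6 = 42/6 = 7
te_Calibration = (1 + 4·2 + 9)/6 = 18/6 = 3
te_Sample prep = (2 + 4·5 + 8)/6 = 30/6 = 5
te_Run assay = (7 + 4·11 + 21)/6 = 72/6 = 12
te_Incubation = (2 + 4·3 + 4)/6 = 18/6 = 3
te_Imaging = (2 + 4·5 + 14)/6 = 36/6 = 6
te_Data extraction = (2 + 4·4 + 12)/6 = 30/6 = 5
te_Statistical analysis = (3 + 4·5 + 19)/6 = 42/6 = 7
te_Replicate run = (6 + 4·12 + 18)/6 = 72/6 = 12

Forward pass:
ES_Order reagents = 0; EF_Order reagents = 10
ES_Equipment setup = 0; EF_Equipment setup = 7
ES_Calibration = 0; EF_Calibration = 3
ES_Sample prep = 3; EF_Sample prep = 3+5 = 8
ES_Run assay = 3; EF_Run assay = 3+12 = 15
ES_Incubation = 3; EF_Incubation = 3+3 = 6
ES_Imaging = 10; EF_Imaging = 10+6 = 16
ES_Data extraction = max(EF_Order reagents=10, EF_Calibration=3) = 10; EF_Data extraction = 10+5 = 15
ES_Statistical analysis = max(EF_Order reagents=10, EF_Equipment setup=7) = 10; EF_Statistical analysis = 10+7 = 17
ES_Replicate run = max(EF_Sample prep=8, EF_Run assay=15, EF_Incubation=6, EF_Imaging=16, EF_Data extraction=15, EF_Statistical analysis=17) = 17; EF_Replicate run = 17+12 = 29
Expected project duration μ = 29 weeks. Critical path: Order reagents → Statistical analysis → Replicate run.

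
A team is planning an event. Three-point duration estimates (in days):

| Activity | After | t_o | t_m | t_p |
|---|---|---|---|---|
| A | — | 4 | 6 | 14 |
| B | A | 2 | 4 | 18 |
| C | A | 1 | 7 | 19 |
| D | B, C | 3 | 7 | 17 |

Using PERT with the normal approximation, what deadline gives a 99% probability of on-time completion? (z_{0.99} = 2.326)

32.7 days

te_A = (4 + 4·6 + 14)/6 = 42/6 = 7; σ²_A = ((14−4)/6)² = 2.778
te_B = (2 + 4·4 + 18)/6 = 36/6 = 6; σ²_B = ((18−2)/6)² = 7.111
te_C = (1 + 4·7 + 19)/6 = 48/6 = 8; σ²_C = ((19−1)/6)² = 9.000
te_D = (3 + 4·7 + 17)/6 = 48/6 = 8; σ²_D = ((17−3)/6)² = 5.444

Forward pass:
ES_A = 0; EF_A = 7
ES_B = 7; EF_B = 7+6 = 13
ES_C = 7; EF_C = 7+8 = 15
ES_D = max(EF_B=13, EF_C=15) = 15; EF_D = 15+8 = 23
Expected project duration μ = 23 days. Critical path: A → C → D.

Variance along critical path = 2.778 + 9.000 + 5.444 = 17.222; σ = 4.150 days.
D = μ + z·σ = 23 + 2.326·4.150 = 32.7 days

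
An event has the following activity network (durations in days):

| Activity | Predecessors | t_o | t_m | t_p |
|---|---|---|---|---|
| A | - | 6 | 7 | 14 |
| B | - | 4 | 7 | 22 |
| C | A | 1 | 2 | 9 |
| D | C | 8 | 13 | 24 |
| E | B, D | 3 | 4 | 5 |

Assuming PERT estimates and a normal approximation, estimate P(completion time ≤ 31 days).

te_A = (6 + 4·7 + 14)/6 = 48/6 = 8; σ²_A = ((14−6)/6)² = 1.778
te_B = (4 + 4·7 + 22)/6 = 54/6 = 9; σ²_B = ((22−4)/6)² = 9.000
te_C = (1 + 4·2 + 9)/6 = 18/6 = 3; σ²_C = ((9−1)/6)² = 1.778
te_D = (8 + 4·13 + 24)/6 = 84/6 = 14; σ²_D = ((24−8)/6)² = 7.111
te_E = (3 + 4·4 + 5)/6 = 24/6 = 4; σ²_E = ((5−3)/6)² = 0.111

Forward pass:
ES_A = 0; EF_A = 8
ES_B = 0; EF_B = 9
ES_C = 8; EF_C = 8+3 = 11
ES_D = 11; EF_D = 11+14 = 25
ES_E = max(EF_B=9, EF_D=25) = 25; EF_E = 25+4 = 29
Expected project duration μ = 29 days. Critical path: A → C → D → E.

Variance along critical path = 1.778 + 1.778 + 7.111 + 0.111 = 10.778; σ = √10.778 = 3.283 days.
Z = (31 − 29) / 3.283 = 0.609
P(T ≤ 31) = Φ(0.609) ≈ 0.729

0.729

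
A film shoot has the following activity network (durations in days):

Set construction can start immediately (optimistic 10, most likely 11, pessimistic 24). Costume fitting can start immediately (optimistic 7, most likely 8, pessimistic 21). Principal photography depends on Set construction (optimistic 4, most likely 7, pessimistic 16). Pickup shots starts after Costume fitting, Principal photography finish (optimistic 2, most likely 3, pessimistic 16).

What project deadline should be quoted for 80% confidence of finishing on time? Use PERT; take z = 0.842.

te_Set construction = (10 + 4·11 + 24)/6 = 78/6 = 13; σ²_Set construction = ((24−10)/6)² = 5.444
te_Costume fitting = (7 + 4·8 + 21)/6 = 60/6 = 10; σ²_Costume fitting = ((21−7)/6)² = 5.444
te_Principal photography = (4 + 4·7 + 16)/6 = 48/6 = 8; σ²_Principal photography = ((16−4)/6)² = 4.000
te_Pickup shots = (2 + 4·3 + 16)/6 = 30/6 = 5; σ²_Pickup shots = ((16−2)/6)² = 5.444

Forward pass:
ES_Set construction = 0; EF_Set construction = 13
ES_Costume fitting = 0; EF_Costume fitting = 10
ES_Principal photography = 13; EF_Principal photography = 13+8 = 21
ES_Pickup shots = max(EF_Costume fitting=10, EF_Principal photography=21) = 21; EF_Pickup shots = 21+5 = 26
Expected project duration μ = 26 days. Critical path: Set construction → Principal photography → Pickup shots.

Variance along critical path = 5.444 + 4.000 + 5.444 = 14.889; σ = 3.859 days.
D = μ + z·σ = 26 + 0.842·3.859 = 29.2 days

29.2 days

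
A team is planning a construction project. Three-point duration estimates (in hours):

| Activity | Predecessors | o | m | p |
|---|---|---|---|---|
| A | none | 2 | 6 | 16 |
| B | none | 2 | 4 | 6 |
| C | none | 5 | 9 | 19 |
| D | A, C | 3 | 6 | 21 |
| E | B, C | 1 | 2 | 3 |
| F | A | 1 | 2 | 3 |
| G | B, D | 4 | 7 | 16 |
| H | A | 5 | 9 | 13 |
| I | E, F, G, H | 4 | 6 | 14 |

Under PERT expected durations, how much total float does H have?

10 hours

te_A = (2 + 4·6 + 16)/6 = 42/6 = 7
te_B = (2 + 4·4 + 6)/6 = 24/6 = 4
te_C = (5 + 4·9 + 19)/6 = 60/6 = 10
te_D = (3 + 4·6 + 21)/6 = 48/6 = 8
te_E = (1 + 4·2 + 3)/6 = 12/6 = 2
te_F = (1 + 4·2 + 3)/6 = 12/6 = 2
te_G = (4 + 4·7 + 16)/6 = 48/6 = 8
te_H = (5 + 4·9 + 13)/6 = 54/6 = 9
te_I = (4 + 4·6 + 14)/6 = 42/6 = 7

Forward pass:
ES_A = 0; EF_A = 7
ES_B = 0; EF_B = 4
ES_C = 0; EF_C = 10
ES_D = max(EF_A=7, EF_C=10) = 10; EF_D = 10+8 = 18
ES_E = max(EF_B=4, EF_C=10) = 10; EF_E = 10+2 = 12
ES_F = 7; EF_F = 7+2 = 9
ES_G = max(EF_B=4, EF_D=18) = 18; EF_G = 18+8 = 26
ES_H = 7; EF_H = 7+9 = 16
ES_I = max(EF_E=12, EF_F=9, EF_G=26, EF_H=16) = 26; EF_I = 26+7 = 33
Expected project duration μ = 33 hours. Critical path: C → D → G → I.

Backward pass:
LF_I = 33; LS_I = 33−7 = 26
LF_H = LS_I = 26; LS_H = 26−9 = 17
LF_G = LS_I = 26; LS_G = 26−8 = 18
LF_F = LS_I = 26; LS_F = 26−2 = 24
LF_E = LS_I = 26; LS_E = 26−2 = 24
LF_D = LS_G = 18; LS_D = 18−8 = 10
LF_C = min(LS_D=10, LS_E=24) = 10; LS_C = 10−10 = 0
LF_B = min(LS_E=24, LS_G=18) = 18; LS_B = 18−4 = 14
LF_A = min(LS_D=10, LS_F=24, LS_H=17) = 10; LS_A = 10−7 = 3
Slack_H = LS_H − ES_H = 17 − 7 = 10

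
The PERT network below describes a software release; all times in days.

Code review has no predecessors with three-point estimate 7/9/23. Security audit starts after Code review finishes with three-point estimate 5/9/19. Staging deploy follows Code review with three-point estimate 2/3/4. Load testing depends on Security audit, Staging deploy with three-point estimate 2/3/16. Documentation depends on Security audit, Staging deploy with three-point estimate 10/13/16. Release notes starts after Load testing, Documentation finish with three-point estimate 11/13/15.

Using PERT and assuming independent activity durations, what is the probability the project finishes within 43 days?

te_Code review = (7 + 4·9 + 23)/6 = 66/6 = 11; σ²_Code review = ((23−7)/6)² = 7.111
te_Security audit = (5 + 4·9 + 19)/6 = 60/6 = 10; σ²_Security audit = ((19−5)/6)² = 5.444
te_Staging deploy = (2 + 4·3 + 4)/6 = 18/6 = 3; σ²_Staging deploy = ((4−2)/6)² = 0.111
te_Load testing = (2 + 4·3 + 16)/6 = 30/6 = 5; σ²_Load testing = ((16−2)/6)² = 5.444
te_Documentation = (10 + 4·13 + 16)/6 = 78/6 = 13; σ²_Documentation = ((16−10)/6)² = 1.000
te_Release notes = (11 + 4·13 + 15)/6 = 78/6 = 13; σ²_Release notes = ((15−11)/6)² = 0.444

Forward pass:
ES_Code review = 0; EF_Code review = 11
ES_Security audit = 11; EF_Security audit = 11+10 = 21
ES_Staging deploy = 11; EF_Staging deploy = 11+3 = 14
ES_Load testing = max(EF_Security audit=21, EF_Staging deploy=14) = 21; EF_Load testing = 21+5 = 26
ES_Documentation = max(EF_Security audit=21, EF_Staging deploy=14) = 21; EF_Documentation = 21+13 = 34
ES_Release notes = max(EF_Load testing=26, EF_Documentation=34) = 34; EF_Release notes = 34+13 = 47
Expected project duration μ = 47 days. Critical path: Code review → Security audit → Documentation → Release notes.

Variance along critical path = 7.111 + 5.444 + 1.000 + 0.444 = 14.000; σ = √14.000 = 3.742 days.
Z = (43 − 47) / 3.742 = -1.069
P(T ≤ 43) = Φ(-1.069) ≈ 0.143

0.143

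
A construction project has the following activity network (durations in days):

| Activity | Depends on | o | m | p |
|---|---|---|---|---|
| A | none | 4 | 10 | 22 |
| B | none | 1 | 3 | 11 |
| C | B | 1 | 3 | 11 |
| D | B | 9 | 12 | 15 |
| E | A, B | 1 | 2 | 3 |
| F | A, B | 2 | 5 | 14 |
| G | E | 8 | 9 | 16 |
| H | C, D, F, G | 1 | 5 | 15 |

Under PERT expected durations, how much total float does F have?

te_A = (4 + 4·10 + 22)/6 = 66/6 = 11
te_B = (1 + 4·3 + 11)/6 = 24/6 = 4
te_C = (1 + 4·3 + 11)/6 = 24/6 = 4
te_D = (9 + 4·12 + 15)/6 = 72/6 = 12
te_E = (1 + 4·2 + 3)/6 = 12/6 = 2
te_F = (2 + 4·5 + 14)/6 = 36/6 = 6
te_G = (8 + 4·9 + 16)/6 = 60/6 = 10
te_H = (1 + 4·5 + 15)/6 = 36/6 = 6

Forward pass:
ES_A = 0; EF_A = 11
ES_B = 0; EF_B = 4
ES_C = 4; EF_C = 4+4 = 8
ES_D = 4; EF_D = 4+12 = 16
ES_E = max(EF_A=11, EF_B=4) = 11; EF_E = 11+2 = 13
ES_F = max(EF_A=11, EF_B=4) = 11; EF_F = 11+6 = 17
ES_G = 13; EF_G = 13+10 = 23
ES_H = max(EF_C=8, EF_D=16, EF_F=17, EF_G=23) = 23; EF_H = 23+6 = 29
Expected project duration μ = 29 days. Critical path: A → E → G → H.

Backward pass:
LF_H = 29; LS_H = 29−6 = 23
LF_G = LS_H = 23; LS_G = 23−10 = 13
LF_F = LS_H = 23; LS_F = 23−6 = 17
LF_E = LS_G = 13; LS_E = 13−2 = 11
LF_D = LS_H = 23; LS_D = 23−12 = 11
LF_C = LS_H = 23; LS_C = 23−4 = 19
LF_B = min(LS_C=19, LS_D=11, LS_E=11, LS_F=17) = 11; LS_B = 11−4 = 7
LF_A = min(LS_E=11, LS_F=17) = 11; LS_A = 11−11 = 0
Slack_F = LS_F − ES_F = 17 − 11 = 6

6 days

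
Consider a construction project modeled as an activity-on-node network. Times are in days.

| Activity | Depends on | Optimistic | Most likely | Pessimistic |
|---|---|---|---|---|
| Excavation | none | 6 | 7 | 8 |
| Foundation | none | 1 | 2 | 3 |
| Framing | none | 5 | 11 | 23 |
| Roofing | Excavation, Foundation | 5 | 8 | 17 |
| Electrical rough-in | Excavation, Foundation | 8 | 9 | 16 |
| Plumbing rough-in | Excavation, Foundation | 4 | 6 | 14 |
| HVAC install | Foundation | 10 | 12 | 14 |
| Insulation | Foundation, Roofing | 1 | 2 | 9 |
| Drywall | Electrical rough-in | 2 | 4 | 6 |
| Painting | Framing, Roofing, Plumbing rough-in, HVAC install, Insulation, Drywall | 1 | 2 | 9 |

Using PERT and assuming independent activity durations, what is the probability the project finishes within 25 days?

0.689

te_Excavation = (6 + 4·7 + 8)/6 = 42/6 = 7; σ²_Excavation = ((8−6)/6)² = 0.111
te_Foundation = (1 + 4·2 + 3)/6 = 12/6 = 2; σ²_Foundation = ((3−1)/6)² = 0.111
te_Framing = (5 + 4·11 + 23)/6 = 72/6 = 12; σ²_Framing = ((23−5)/6)² = 9.000
te_Roofing = (5 + 4·8 + 17)/6 = 54/6 = 9; σ²_Roofing = ((17−5)/6)² = 4.000
te_Electrical rough-in = (8 + 4·9 + 16)/6 = 60/6 = 10; σ²_Electrical rough-in = ((16−8)/6)² = 1.778
te_Plumbing rough-in = (4 + 4·6 + 14)/6 = 42/6 = 7; σ²_Plumbing rough-in = ((14−4)/6)² = 2.778
te_HVAC install = (10 + 4·12 + 14)/6 = 72/6 = 12; σ²_HVAC install = ((14−10)/6)² = 0.444
te_Insulation = (1 + 4·2 + 9)/6 = 18/6 = 3; σ²_Insulation = ((9−1)/6)² = 1.778
te_Drywall = (2 + 4·4 + 6)/6 = 24/6 = 4; σ²_Drywall = ((6−2)/6)² = 0.444
te_Painting = (1 + 4·2 + 9)/6 = 18/6 = 3; σ²_Painting = ((9−1)/6)² = 1.778

Forward pass:
ES_Excavation = 0; EF_Excavation = 7
ES_Foundation = 0; EF_Foundation = 2
ES_Framing = 0; EF_Framing = 12
ES_Roofing = max(EF_Excavation=7, EF_Foundation=2) = 7; EF_Roofing = 7+9 = 16
ES_Electrical rough-in = max(EF_Excavation=7, EF_Foundation=2) = 7; EF_Electrical rough-in = 7+10 = 17
ES_Plumbing rough-in = max(EF_Excavation=7, EF_Foundation=2) = 7; EF_Plumbing rough-in = 7+7 = 14
ES_HVAC install = 2; EF_HVAC install = 2+12 = 14
ES_Insulation = max(EF_Foundation=2, EF_Roofing=16) = 16; EF_Insulation = 16+3 = 19
ES_Drywall = 17; EF_Drywall = 17+4 = 21
ES_Painting = max(EF_Framing=12, EF_Roofing=16, EF_Plumbing rough-in=14, EF_HVAC install=14, EF_Insulation=19, EF_Drywall=21) = 21; EF_Painting = 21+3 = 24
Expected project duration μ = 24 days. Critical path: Excavation → Electrical rough-in → Drywall → Painting.

Variance along critical path = 0.111 + 1.778 + 0.444 + 1.778 = 4.111; σ = √4.111 = 2.028 days.
Z = (25 − 24) / 2.028 = 0.493
P(T ≤ 25) = Φ(0.493) ≈ 0.689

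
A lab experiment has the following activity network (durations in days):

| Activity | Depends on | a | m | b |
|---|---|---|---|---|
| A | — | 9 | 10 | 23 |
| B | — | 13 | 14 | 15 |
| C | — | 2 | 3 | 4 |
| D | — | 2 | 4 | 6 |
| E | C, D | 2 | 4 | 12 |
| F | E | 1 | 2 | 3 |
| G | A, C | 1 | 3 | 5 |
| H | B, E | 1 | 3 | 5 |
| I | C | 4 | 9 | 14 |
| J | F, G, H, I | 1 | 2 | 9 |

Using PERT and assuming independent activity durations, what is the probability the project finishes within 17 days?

0.025

te_A = (9 + 4·10 + 23)/6 = 72/6 = 12; σ²_A = ((23−9)/6)² = 5.444
te_B = (13 + 4·14 + 15)/6 = 84/6 = 14; σ²_B = ((15−13)/6)² = 0.111
te_C = (2 + 4·3 + 4)/6 = 18/6 = 3; σ²_C = ((4−2)/6)² = 0.111
te_D = (2 + 4·4 + 6)/6 = 24/6 = 4; σ²_D = ((6−2)/6)² = 0.444
te_E = (2 + 4·4 + 12)/6 = 30/6 = 5; σ²_E = ((12−2)/6)² = 2.778
te_F = (1 + 4·2 + 3)/6 = 12/6 = 2; σ²_F = ((3−1)/6)² = 0.111
te_G = (1 + 4·3 + 5)/6 = 18/6 = 3; σ²_G = ((5−1)/6)² = 0.444
te_H = (1 + 4·3 + 5)/6 = 18/6 = 3; σ²_H = ((5−1)/6)² = 0.444
te_I = (4 + 4·9 + 14)/6 = 54/6 = 9; σ²_I = ((14−4)/6)² = 2.778
te_J = (1 + 4·2 + 9)/6 = 18/6 = 3; σ²_J = ((9−1)/6)² = 1.778

Forward pass:
ES_A = 0; EF_A = 12
ES_B = 0; EF_B = 14
ES_C = 0; EF_C = 3
ES_D = 0; EF_D = 4
ES_E = max(EF_C=3, EF_D=4) = 4; EF_E = 4+5 = 9
ES_F = 9; EF_F = 9+2 = 11
ES_G = max(EF_A=12, EF_C=3) = 12; EF_G = 12+3 = 15
ES_H = max(EF_B=14, EF_E=9) = 14; EF_H = 14+3 = 17
ES_I = 3; EF_I = 3+9 = 12
ES_J = max(EF_F=11, EF_G=15, EF_H=17, EF_I=12) = 17; EF_J = 17+3 = 20
Expected project duration μ = 20 days. Critical path: B → H → J.

Variance along critical path = 0.111 + 0.444 + 1.778 = 2.333; σ = √2.333 = 1.528 days.
Z = (17 − 20) / 1.528 = -1.964
P(T ≤ 17) = Φ(-1.964) ≈ 0.025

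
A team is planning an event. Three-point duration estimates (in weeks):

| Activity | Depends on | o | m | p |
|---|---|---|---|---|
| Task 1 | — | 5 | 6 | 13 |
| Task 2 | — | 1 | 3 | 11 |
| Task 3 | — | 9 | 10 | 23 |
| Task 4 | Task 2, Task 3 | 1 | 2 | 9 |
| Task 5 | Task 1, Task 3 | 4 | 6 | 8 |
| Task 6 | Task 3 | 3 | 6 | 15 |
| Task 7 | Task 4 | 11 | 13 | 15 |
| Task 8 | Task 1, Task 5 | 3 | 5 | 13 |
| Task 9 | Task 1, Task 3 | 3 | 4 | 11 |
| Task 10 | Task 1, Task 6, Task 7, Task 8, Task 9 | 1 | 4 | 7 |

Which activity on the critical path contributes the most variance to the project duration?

Task 3

te_Task 1 = (5 + 4·6 + 13)/6 = 42/6 = 7; σ²_Task 1 = ((13−5)/6)² = 1.778
te_Task 2 = (1 + 4·3 + 11)/6 = 24/6 = 4; σ²_Task 2 = ((11−1)/6)² = 2.778
te_Task 3 = (9 + 4·10 + 23)/6 = 72/6 = 12; σ²_Task 3 = ((23−9)/6)² = 5.444
te_Task 4 = (1 + 4·2 + 9)/6 = 18/6 = 3; σ²_Task 4 = ((9−1)/6)² = 1.778
te_Task 5 = (4 + 4·6 + 8)/6 = 36/6 = 6; σ²_Task 5 = ((8−4)/6)² = 0.444
te_Task 6 = (3 + 4·6 + 15)/6 = 42/6 = 7; σ²_Task 6 = ((15−3)/6)² = 4.000
te_Task 7 = (11 + 4·13 + 15)/6 = 78/6 = 13; σ²_Task 7 = ((15−11)/6)² = 0.444
te_Task 8 = (3 + 4·5 + 13)/6 = 36/6 = 6; σ²_Task 8 = ((13−3)/6)² = 2.778
te_Task 9 = (3 + 4·4 + 11)/6 = 30/6 = 5; σ²_Task 9 = ((11−3)/6)² = 1.778
te_Task 10 = (1 + 4·4 + 7)/6 = 24/6 = 4; σ²_Task 10 = ((7−1)/6)² = 1.000

Forward pass:
ES_Task 1 = 0; EF_Task 1 = 7
ES_Task 2 = 0; EF_Task 2 = 4
ES_Task 3 = 0; EF_Task 3 = 12
ES_Task 4 = max(EF_Task 2=4, EF_Task 3=12) = 12; EF_Task 4 = 12+3 = 15
ES_Task 5 = max(EF_Task 1=7, EF_Task 3=12) = 12; EF_Task 5 = 12+6 = 18
ES_Task 6 = 12; EF_Task 6 = 12+7 = 19
ES_Task 7 = 15; EF_Task 7 = 15+13 = 28
ES_Task 8 = max(EF_Task 1=7, EF_Task 5=18) = 18; EF_Task 8 = 18+6 = 24
ES_Task 9 = max(EF_Task 1=7, EF_Task 3=12) = 12; EF_Task 9 = 12+5 = 17
ES_Task 10 = max(EF_Task 1=7, EF_Task 6=19, EF_Task 7=28, EF_Task 8=24, EF_Task 9=17) = 28; EF_Task 10 = 28+4 = 32
Expected project duration μ = 32 weeks. Critical path: Task 3 → Task 4 → Task 7 → Task 10.

Variances on critical path: σ²_Task 3=5.444, σ²_Task 4=1.778, σ²_Task 7=0.444, σ²_Task 10=1.000.
Largest is σ²_Task 3 = 5.444.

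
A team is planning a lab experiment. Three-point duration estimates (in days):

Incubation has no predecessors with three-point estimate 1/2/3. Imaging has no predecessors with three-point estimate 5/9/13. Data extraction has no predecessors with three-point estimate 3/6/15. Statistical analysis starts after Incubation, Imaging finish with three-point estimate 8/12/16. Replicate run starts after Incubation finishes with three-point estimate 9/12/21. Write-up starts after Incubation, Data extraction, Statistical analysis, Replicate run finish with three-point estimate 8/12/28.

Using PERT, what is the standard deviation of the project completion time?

3.83 days

te_Incubation = (1 + 4·2 + 3)/6 = 12/6 = 2; σ²_Incubation = ((3−1)/6)² = 0.111
te_Imaging = (5 + 4·9 + 13)/6 = 54/6 = 9; σ²_Imaging = ((13−5)/6)² = 1.778
te_Data extraction = (3 + 4·6 + 15)/6 = 42/6 = 7; σ²_Data extraction = ((15−3)/6)² = 4.000
te_Statistical analysis = (8 + 4·12 + 16)/6 = 72/6 = 12; σ²_Statistical analysis = ((16−8)/6)² = 1.778
te_Replicate run = (9 + 4·12 + 21)/6 = 78/6 = 13; σ²_Replicate run = ((21−9)/6)² = 4.000
te_Write-up = (8 + 4·12 + 28)/6 = 84/6 = 14; σ²_Write-up = ((28−8)/6)² = 11.111

Forward pass:
ES_Incubation = 0; EF_Incubation = 2
ES_Imaging = 0; EF_Imaging = 9
ES_Data extraction = 0; EF_Data extraction = 7
ES_Statistical analysis = max(EF_Incubation=2, EF_Imaging=9) = 9; EF_Statistical analysis = 9+12 = 21
ES_Replicate run = 2; EF_Replicate run = 2+13 = 15
ES_Write-up = max(EF_Incubation=2, EF_Data extraction=7, EF_Statistical analysis=21, EF_Replicate run=15) = 21; EF_Write-up = 21+14 = 35
Expected project duration μ = 35 days. Critical path: Imaging → Statistical analysis → Write-up.

Variance along critical path = 1.778 + 1.778 + 11.111 = 14.667
σ = √14.667 = 3.830 days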